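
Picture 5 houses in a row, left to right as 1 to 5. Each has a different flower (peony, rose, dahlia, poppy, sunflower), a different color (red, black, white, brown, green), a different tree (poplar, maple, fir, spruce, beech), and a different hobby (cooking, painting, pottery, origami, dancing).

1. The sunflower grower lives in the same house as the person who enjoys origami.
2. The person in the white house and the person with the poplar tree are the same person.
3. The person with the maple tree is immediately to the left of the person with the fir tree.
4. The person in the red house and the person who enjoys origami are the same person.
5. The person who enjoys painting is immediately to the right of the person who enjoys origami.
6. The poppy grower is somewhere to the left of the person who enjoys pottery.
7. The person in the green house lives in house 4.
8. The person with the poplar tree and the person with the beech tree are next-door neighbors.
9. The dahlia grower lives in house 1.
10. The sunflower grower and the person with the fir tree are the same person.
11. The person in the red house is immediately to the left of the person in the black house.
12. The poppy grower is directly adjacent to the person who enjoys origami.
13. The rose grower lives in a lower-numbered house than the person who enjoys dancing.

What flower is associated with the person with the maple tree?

Clue 7: the person in the green house is in house 4.
The dahlia grower is in house 1 (clue 9).
By clue 11, the person in the red house is in house 2.
Clue 11 places the person in the black house in house 3.
The only flower still possible for house 5 is peony.
That leaves cooking as the hobby for house 1.
So house 2 gets origami for hobby.
Clue 1: the sunflower grower is in house 2.
Clue 5 places the person who enjoys painting in house 3.
The person with the fir tree is in house 2 (clue 10).
From clue 12, the poppy grower must be in house 3.
The only flower still possible for house 4 is rose.
That leaves beech as the tree for house 4.
From clue 3, the person with the maple tree must be in house 1.
Clue 8 places the person with the poplar tree in house 5.
By clue 13, the person who enjoys dancing is in house 5.
House 3 tree: only spruce fits.
House 4 hobby: only pottery fits.
By clue 2, the person in the white house is in house 5.
That leaves brown as the color for house 1.
So: house 1 = dahlia/brown/maple/cooking, house 2 = sunflower/red/fir/origami, house 3 = poppy/black/spruce/painting, house 4 = rose/green/beech/pottery, house 5 = peony/white/poplar/dancing.

dahlia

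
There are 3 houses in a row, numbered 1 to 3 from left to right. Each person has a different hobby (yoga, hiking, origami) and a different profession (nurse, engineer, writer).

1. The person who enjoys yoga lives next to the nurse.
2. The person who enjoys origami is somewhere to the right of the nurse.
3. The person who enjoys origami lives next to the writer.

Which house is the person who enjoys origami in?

3

The person who enjoys origami is narrowed to house 2 or 3; consider each.
Placing it in house 2 leads to a contradiction, so it's in house 3.
Clue 3 places the writer in house 2.
The only profession still possible for house 3 is engineer.
Clue 1 places the person who enjoys yoga in house 2.
House 1's hobby must be hiking (nothing else left).
House 1's profession must be nurse (nothing else left).
So: house 1 = hiking/nurse, house 2 = yoga/writer, house 3 = origami/engineer.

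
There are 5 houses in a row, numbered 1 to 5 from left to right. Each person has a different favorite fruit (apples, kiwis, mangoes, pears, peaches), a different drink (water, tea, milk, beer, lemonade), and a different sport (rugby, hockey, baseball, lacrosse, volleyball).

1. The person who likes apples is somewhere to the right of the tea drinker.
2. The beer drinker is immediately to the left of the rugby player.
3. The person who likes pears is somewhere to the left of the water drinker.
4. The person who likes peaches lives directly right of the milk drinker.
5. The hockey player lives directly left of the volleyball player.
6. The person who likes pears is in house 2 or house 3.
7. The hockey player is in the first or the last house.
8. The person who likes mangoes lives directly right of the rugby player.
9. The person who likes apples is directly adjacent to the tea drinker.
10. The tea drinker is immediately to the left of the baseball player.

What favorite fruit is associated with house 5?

Clue 7: the hockey player is in house 1.
House 1's favorite fruit must be kiwis (nothing else left).
By clue 5, the volleyball player is in house 2.
The person who likes mangoes is narrowed to house 4 or 5; consider each.
Placing it in house 5 leads to a contradiction, so it's in house 4.
Clue 8 places the rugby player in house 3.
The beer drinker is in house 2 (clue 2).
Clue 10: the tea drinker is in house 4.
The baseball player is in house 5 (clue 10).
The only sport still possible for house 4 is lacrosse.
The person who likes apples is in house 5 (clue 1).
The person who likes peaches is in house 2 (clue 4).
House 3 favorite fruit: only pears fits.
House 1 drink: only milk fits.
By clue 3, the water drinker is in house 5.
That leaves lemonade as the drink for house 3.
So: house 1 = kiwis/milk/hockey, house 2 = peaches/beer/volleyball, house 3 = pears/lemonade/rugby, house 4 = mangoes/tea/lacrosse, house 5 = apples/water/baseball.

apples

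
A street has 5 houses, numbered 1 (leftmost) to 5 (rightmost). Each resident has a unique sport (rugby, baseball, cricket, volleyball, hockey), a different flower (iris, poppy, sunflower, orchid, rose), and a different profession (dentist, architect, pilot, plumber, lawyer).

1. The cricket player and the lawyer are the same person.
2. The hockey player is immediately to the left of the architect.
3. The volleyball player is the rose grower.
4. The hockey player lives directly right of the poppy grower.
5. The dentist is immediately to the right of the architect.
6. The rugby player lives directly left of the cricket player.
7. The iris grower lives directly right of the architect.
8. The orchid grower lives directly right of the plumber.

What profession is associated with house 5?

The hockey player is narrowed to house 2 or 3; consider each.
Placing it in house 3 leads to a contradiction, so it's in house 2.
Clue 2: the architect is in house 3.
Clue 4: the poppy grower is in house 1.
The dentist is in house 4 (clue 5).
By clue 7, the iris grower is in house 4.
By clue 1, the cricket player is in house 5.
By clue 1, the lawyer is in house 5.
From clue 6, the rugby player must be in house 4.
House 1's sport must be baseball (nothing else left).
So house 3 gets volleyball for sport.
By clue 3, the rose grower is in house 3.
The only flower still possible for house 5 is sunflower.
Clue 8: the plumber is in house 1.
House 2 flower: only orchid fits.
House 2's profession must be pilot (nothing else left).
So: house 1 = baseball/poppy/plumber, house 2 = hockey/orchid/pilot, house 3 = volleyball/rose/architect, house 4 = rugby/iris/dentist, house 5 = cricket/sunflower/lawyer.

lawyer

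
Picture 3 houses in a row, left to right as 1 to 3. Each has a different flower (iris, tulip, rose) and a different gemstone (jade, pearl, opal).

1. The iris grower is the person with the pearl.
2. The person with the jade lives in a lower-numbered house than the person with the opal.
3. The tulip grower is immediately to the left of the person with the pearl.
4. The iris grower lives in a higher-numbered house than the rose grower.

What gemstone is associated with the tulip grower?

opal

House 3 flower: only iris fits.
House 1's gemstone must be jade (nothing else left).
The person with the pearl is in house 3 (clue 1).
Clue 3 places the tulip grower in house 2.
House 1 flower: only rose fits.
The only gemstone still possible for house 2 is opal.
So: house 1 = rose/jade, house 2 = tulip/opal, house 3 = iris/pearl.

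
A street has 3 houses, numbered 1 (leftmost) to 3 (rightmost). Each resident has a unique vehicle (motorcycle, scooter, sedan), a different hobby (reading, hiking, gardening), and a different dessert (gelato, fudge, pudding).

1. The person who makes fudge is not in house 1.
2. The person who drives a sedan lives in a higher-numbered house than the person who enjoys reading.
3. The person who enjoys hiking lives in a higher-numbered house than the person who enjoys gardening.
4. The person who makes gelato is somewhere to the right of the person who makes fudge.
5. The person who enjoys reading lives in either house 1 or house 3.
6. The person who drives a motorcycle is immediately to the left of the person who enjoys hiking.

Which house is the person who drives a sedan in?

The person who makes gelato is in house 3 (clue 4).
By clue 4, the person who makes fudge is in house 2.
Clue 5 places the person who enjoys reading in house 1.
House 2's hobby must be gardening (nothing else left).
House 3 hobby: only hiking fits.
The only dessert still possible for house 1 is pudding.
From clue 6, the person who drives a motorcycle must be in house 2.
That leaves scooter as the vehicle for house 1.
That leaves sedan as the vehicle for house 3.
So: house 1 = scooter/reading/pudding, house 2 = motorcycle/gardening/fudge, house 3 = sedan/hiking/gelato.

3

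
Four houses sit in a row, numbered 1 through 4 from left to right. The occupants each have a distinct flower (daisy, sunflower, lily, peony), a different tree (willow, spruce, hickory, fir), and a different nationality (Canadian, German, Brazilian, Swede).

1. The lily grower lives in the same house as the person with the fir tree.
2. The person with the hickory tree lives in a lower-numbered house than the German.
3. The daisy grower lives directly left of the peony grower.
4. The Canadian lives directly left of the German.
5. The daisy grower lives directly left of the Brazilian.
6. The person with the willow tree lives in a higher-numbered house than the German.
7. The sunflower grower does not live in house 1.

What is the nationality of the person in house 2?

Canadian

The person with the hickory tree is narrowed to house 1 or 2; consider each.
Placing it in house 1 leads to a contradiction, so it's in house 2.
Clue 2: the German is in house 3.
The Canadian is in house 2 (clue 4).
Clue 6: the person with the willow tree is in house 4.
The only nationality still possible for house 1 is Swede.
That leaves Brazilian as the nationality for house 4.
From clue 5, the daisy grower must be in house 3.
The only flower still possible for house 1 is lily.
The person with the fir tree is in house 1 (clue 1).
By clue 3, the peony grower is in house 4.
That leaves sunflower as the flower for house 2.
That leaves spruce as the tree for house 3.
So: house 1 = lily/fir/Swede, house 2 = sunflower/hickory/Canadian, house 3 = daisy/spruce/German, house 4 = peony/willow/Brazilian.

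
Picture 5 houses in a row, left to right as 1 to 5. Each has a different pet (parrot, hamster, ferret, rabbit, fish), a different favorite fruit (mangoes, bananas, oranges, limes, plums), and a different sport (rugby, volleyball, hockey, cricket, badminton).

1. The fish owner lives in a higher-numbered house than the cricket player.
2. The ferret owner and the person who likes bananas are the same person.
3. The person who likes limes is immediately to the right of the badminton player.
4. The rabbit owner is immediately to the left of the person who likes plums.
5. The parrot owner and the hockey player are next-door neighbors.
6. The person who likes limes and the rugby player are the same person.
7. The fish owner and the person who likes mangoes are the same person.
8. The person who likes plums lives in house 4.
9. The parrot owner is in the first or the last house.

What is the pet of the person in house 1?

Clue 8 places the person who likes plums in house 4.
Clue 4: the rabbit owner is in house 3.
The only pet still possible for house 4 is hamster.
The fish owner is narrowed to house 2 or 5; consider each.
Placing it in house 5 leads to a contradiction, so it's in house 2.
The cricket player is in house 1 (clue 1).
Clue 7 places the person who likes mangoes in house 2.
The ferret owner is narrowed to house 1 or 5; consider each.
Placing it in house 5 leads to a contradiction, so it's in house 1.
The person who likes bananas is in house 1 (clue 2).
House 5's pet must be parrot (nothing else left).
Clue 5 places the hockey player in house 4.
So house 2 gets badminton for sport.
By clue 3, the person who likes limes is in house 3.
Clue 6 places the rugby player in house 3.
So house 5 gets oranges for favorite fruit.
The only sport still possible for house 5 is volleyball.
So: house 1 = ferret/bananas/cricket, house 2 = fish/mangoes/badminton, house 3 = rabbit/limes/rugby, house 4 = hamster/plums/hockey, house 5 = parrot/oranges/volleyball.

ferret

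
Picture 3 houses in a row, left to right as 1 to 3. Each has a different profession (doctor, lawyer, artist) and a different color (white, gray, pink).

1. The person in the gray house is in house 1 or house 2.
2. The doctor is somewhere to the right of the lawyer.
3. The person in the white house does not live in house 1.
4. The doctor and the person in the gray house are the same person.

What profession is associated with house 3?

The doctor is in house 2 (clue 4).
The person in the gray house is in house 2 (clue 4).
So house 1 gets lawyer for profession.
The only profession still possible for house 3 is artist.
House 1 color: only pink fits.
The only color still possible for house 3 is white.
So: house 1 = lawyer/pink, house 2 = doctor/gray, house 3 = artist/white.

artist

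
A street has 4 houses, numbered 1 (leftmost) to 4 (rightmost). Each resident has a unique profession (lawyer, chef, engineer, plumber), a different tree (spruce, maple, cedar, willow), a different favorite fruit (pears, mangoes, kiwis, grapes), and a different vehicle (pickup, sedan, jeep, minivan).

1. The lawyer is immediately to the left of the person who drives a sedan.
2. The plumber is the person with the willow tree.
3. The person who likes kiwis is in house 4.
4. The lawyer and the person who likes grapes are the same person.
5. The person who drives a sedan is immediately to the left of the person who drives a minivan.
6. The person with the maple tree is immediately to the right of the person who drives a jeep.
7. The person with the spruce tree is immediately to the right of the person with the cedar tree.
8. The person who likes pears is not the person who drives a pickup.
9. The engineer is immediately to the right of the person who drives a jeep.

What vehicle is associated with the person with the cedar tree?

pickup

By clue 3, the person who likes kiwis is in house 4.
The lawyer is narrowed to house 1 or 2; consider each.
Placing it in house 1 leads to a contradiction, so it's in house 2.
Clue 1 places the person who drives a sedan in house 3.
By clue 4, the person who likes grapes is in house 2.
By clue 5, the person who drives a minivan is in house 4.
By clue 9, the engineer is in house 3.
The person who drives a jeep is in house 2 (clue 9).
That leaves pickup as the vehicle for house 1.
By clue 6, the person with the maple tree is in house 3.
The person who likes pears is in house 3 (clue 8).
House 1 favorite fruit: only mangoes fits.
By clue 7, the person with the spruce tree is in house 2.
From clue 7, the person with the cedar tree must be in house 1.
That leaves willow as the tree for house 4.
By clue 2, the plumber is in house 4.
House 1's profession must be chef (nothing else left).
So: house 1 = chef/cedar/mangoes/pickup, house 2 = lawyer/spruce/grapes/jeep, house 3 = engineer/maple/pears/sedan, house 4 = plumber/willow/kiwis/minivan.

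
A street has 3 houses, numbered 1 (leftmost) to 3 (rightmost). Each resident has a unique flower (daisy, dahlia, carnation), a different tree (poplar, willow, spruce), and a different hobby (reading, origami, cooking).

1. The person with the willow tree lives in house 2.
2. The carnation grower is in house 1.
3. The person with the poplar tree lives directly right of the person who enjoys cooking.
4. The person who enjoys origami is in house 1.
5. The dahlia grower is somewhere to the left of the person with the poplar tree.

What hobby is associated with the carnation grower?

From clue 1, the person with the willow tree must be in house 2.
From clue 2, the carnation grower must be in house 1.
By clue 4, the person who enjoys origami is in house 1.
That leaves daisy as the flower for house 3.
The only tree still possible for house 1 is spruce.
So house 3 gets poplar for tree.
House 2 hobby: only cooking fits.
House 3's hobby must be reading (nothing else left).
The only flower still possible for house 2 is dahlia.
So: house 1 = carnation/spruce/origami, house 2 = dahlia/willow/cooking, house 3 = daisy/poplar/reading.

origami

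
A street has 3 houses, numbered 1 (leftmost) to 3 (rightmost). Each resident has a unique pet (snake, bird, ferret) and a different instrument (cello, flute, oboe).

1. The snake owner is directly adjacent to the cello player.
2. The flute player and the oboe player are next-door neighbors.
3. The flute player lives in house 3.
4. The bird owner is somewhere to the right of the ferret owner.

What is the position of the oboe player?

Clue 3 places the flute player in house 3.
Clue 2: the oboe player is in house 2.
That leaves cello as the instrument for house 1.
The snake owner is in house 2 (clue 1).
House 1's pet must be ferret (nothing else left).
House 3's pet must be bird (nothing else left).
So: house 1 = ferret/cello, house 2 = snake/oboe, house 3 = bird/flute.

2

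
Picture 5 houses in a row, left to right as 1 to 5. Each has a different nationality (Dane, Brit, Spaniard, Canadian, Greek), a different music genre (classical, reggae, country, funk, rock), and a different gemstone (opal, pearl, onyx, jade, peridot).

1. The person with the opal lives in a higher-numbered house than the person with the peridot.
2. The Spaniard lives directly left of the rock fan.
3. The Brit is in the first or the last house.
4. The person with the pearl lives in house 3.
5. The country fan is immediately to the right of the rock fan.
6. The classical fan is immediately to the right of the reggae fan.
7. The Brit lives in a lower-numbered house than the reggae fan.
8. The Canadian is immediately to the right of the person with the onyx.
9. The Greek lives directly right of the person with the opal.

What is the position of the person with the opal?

4

The person with the pearl is in house 3 (clue 4).
The Brit is in house 1 (clue 7).
House 1 music genre: only funk fits.
The only gemstone still possible for house 5 is jade.
House 4 nationality: only Dane fits.
That leaves reggae as the music genre for house 2.
The classical fan is in house 3 (clue 6).
The only music genre still possible for house 4 is rock.
So house 5 gets country for music genre.
Clue 2 places the Spaniard in house 3.
House 2 nationality: only Canadian fits.
That leaves Greek as the nationality for house 5.
The person with the onyx is in house 1 (clue 8).
Clue 9 places the person with the opal in house 4.
House 2 gemstone: only peridot fits.
So: house 1 = Brit/funk/onyx, house 2 = Canadian/reggae/peridot, house 3 = Spaniard/classical/pearl, house 4 = Dane/rock/opal, house 5 = Greek/country/jade.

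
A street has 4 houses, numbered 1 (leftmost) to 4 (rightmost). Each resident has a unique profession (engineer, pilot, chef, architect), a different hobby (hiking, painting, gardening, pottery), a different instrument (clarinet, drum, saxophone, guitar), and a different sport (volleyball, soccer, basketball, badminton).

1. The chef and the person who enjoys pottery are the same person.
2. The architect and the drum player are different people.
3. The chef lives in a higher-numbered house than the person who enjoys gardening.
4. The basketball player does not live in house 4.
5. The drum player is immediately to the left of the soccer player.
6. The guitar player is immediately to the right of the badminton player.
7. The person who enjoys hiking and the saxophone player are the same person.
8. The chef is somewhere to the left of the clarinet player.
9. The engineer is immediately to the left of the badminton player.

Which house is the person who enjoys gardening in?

The chef is narrowed to house 2 or 3; consider each.
Placing it in house 2 leads to a contradiction, so it's in house 3.
The person who enjoys pottery is in house 3 (clue 1).
From clue 8, the clarinet player must be in house 4.
House 3 instrument: only guitar fits.
Clue 6: the badminton player is in house 2.
The engineer is in house 1 (clue 9).
So house 4 gets painting for hobby.
House 4's sport must be volleyball (nothing else left).
The drum player is in house 2 (clue 5).
House 1 instrument: only saxophone fits.
House 1 sport: only basketball fits.
That leaves soccer as the sport for house 3.
Clue 2: the architect is in house 4.
By clue 7, the person who enjoys hiking is in house 1.
House 2's profession must be pilot (nothing else left).
House 2 hobby: only gardening fits.
So: house 1 = engineer/hiking/saxophone/basketball, house 2 = pilot/gardening/drum/badminton, house 3 = chef/pottery/guitar/soccer, house 4 = architect/painting/clarinet/volleyball.

2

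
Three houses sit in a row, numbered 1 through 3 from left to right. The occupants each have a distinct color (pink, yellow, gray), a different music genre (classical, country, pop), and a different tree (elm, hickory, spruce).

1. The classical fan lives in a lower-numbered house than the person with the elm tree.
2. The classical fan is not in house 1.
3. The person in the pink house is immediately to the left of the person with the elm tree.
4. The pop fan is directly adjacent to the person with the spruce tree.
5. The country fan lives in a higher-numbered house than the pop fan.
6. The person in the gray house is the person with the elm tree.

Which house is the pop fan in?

1

By clue 2, the classical fan is in house 2.
The only music genre still possible for house 1 is pop.
So house 3 gets country for music genre.
From clue 1, the person with the elm tree must be in house 3.
Clue 3: the person in the pink house is in house 2.
By clue 4, the person with the spruce tree is in house 2.
From clue 6, the person in the gray house must be in house 3.
That leaves yellow as the color for house 1.
House 1 tree: only hickory fits.
So: house 1 = yellow/pop/hickory, house 2 = pink/classical/spruce, house 3 = gray/country/elm.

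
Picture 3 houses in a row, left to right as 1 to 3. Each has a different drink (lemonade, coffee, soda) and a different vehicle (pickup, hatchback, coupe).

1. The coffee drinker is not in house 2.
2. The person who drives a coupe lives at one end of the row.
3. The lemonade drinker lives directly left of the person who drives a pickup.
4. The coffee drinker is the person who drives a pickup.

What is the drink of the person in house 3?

coffee

From clue 4, the coffee drinker must be in house 3.
Clue 4 places the person who drives a pickup in house 3.
That leaves coupe as the vehicle for house 1.
So house 2 gets hatchback for vehicle.
The lemonade drinker is in house 2 (clue 3).
House 1's drink must be soda (nothing else left).
So: house 1 = soda/coupe, house 2 = lemonade/hatchback, house 3 = coffee/pickup.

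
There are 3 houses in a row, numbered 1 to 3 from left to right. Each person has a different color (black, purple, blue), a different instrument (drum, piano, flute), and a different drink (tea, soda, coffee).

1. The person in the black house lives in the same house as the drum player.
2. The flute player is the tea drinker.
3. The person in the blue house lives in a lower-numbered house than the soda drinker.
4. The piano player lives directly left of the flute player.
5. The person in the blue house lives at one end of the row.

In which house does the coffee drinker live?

Clue 5: the person in the blue house is in house 1.
The only instrument still possible for house 1 is piano.
House 1's drink must be coffee (nothing else left).
The flute player is in house 2 (clue 4).
That leaves drum as the instrument for house 3.
By clue 1, the person in the black house is in house 3.
Clue 2: the tea drinker is in house 2.
House 2 color: only purple fits.
That leaves soda as the drink for house 3.
So: house 1 = blue/piano/coffee, house 2 = purple/flute/tea, house 3 = black/drum/soda.

1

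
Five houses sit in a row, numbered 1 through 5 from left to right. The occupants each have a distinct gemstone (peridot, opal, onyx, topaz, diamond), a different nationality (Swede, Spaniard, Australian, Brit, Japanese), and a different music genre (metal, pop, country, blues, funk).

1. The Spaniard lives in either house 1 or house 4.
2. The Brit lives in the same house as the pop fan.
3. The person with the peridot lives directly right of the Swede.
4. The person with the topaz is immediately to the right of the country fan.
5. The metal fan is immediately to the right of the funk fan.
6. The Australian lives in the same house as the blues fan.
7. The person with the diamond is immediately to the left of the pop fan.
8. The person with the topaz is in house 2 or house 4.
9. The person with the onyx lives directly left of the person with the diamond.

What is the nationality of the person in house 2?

Australian

The person with the topaz is narrowed to house 2 or 4; consider each.
Placing it in house 4 leads to a contradiction, so it's in house 2.
Clue 4: the country fan is in house 1.
The person with the onyx is in house 3 (clue 9).
By clue 9, the person with the diamond is in house 4.
So house 1 gets opal for gemstone.
House 5 gemstone: only peridot fits.
Clue 3: the Swede is in house 4.
The pop fan is in house 5 (clue 7).
That leaves Spaniard as the nationality for house 1.
House 5's nationality must be Brit (nothing else left).
The only music genre still possible for house 4 is metal.
By clue 5, the funk fan is in house 3.
That leaves blues as the music genre for house 2.
Clue 6: the Australian is in house 2.
So house 3 gets Japanese for nationality.
So: house 1 = opal/Spaniard/country, house 2 = topaz/Australian/blues, house 3 = onyx/Japanese/funk, house 4 = diamond/Swede/metal, house 5 = peridot/Brit/pop.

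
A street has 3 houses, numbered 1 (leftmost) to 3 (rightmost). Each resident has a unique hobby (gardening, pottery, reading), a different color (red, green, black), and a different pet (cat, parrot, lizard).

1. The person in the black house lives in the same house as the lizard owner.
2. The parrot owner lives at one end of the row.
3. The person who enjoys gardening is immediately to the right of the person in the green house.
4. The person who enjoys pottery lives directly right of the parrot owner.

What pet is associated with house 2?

By clue 4, the person who enjoys pottery is in house 2.
The parrot owner is in house 1 (clue 4).
So house 1 gets reading for hobby.
That leaves gardening as the hobby for house 3.
By clue 3, the person in the green house is in house 2.
That leaves red as the color for house 1.
House 3's color must be black (nothing else left).
By clue 1, the lizard owner is in house 3.
House 2 pet: only cat fits.
So: house 1 = reading/red/parrot, house 2 = pottery/green/cat, house 3 = gardening/black/lizard.

cat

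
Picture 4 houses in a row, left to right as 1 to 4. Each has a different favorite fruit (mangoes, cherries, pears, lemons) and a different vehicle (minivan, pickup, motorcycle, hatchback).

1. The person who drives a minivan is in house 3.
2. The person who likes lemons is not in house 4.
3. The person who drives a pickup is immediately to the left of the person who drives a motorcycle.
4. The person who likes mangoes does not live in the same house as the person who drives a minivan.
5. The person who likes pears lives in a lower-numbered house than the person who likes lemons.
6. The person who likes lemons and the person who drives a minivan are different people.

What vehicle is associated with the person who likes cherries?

From clue 1, the person who drives a minivan must be in house 3.
From clue 6, the person who likes lemons must be in house 2.
The only favorite fruit still possible for house 3 is cherries.
That leaves mangoes as the favorite fruit for house 4.
By clue 3, the person who drives a pickup is in house 1.
The person who drives a motorcycle is in house 2 (clue 3).
House 1's favorite fruit must be pears (nothing else left).
That leaves hatchback as the vehicle for house 4.
So: house 1 = pears/pickup, house 2 = lemons/motorcycle, house 3 = cherries/minivan, house 4 = mangoes/hatchback.

minivan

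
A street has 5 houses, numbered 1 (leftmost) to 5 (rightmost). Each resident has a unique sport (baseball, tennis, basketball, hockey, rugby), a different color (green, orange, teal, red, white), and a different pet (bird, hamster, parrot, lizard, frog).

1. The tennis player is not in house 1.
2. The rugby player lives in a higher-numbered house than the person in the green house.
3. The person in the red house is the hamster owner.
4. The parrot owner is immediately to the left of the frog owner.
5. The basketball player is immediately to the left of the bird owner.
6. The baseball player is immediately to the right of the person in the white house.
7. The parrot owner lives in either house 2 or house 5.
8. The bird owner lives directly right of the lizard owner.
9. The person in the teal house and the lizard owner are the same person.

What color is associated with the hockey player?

From clue 7, the parrot owner must be in house 2.
From clue 4, the frog owner must be in house 3.
That leaves hockey as the sport for house 1.
That leaves hamster as the pet for house 1.
House 5 pet: only bird fits.
Clue 3 places the person in the red house in house 1.
Clue 5: the basketball player is in house 4.
The person in the teal house is in house 4 (clue 9).
That leaves orange as the color for house 5.
House 4 pet: only lizard fits.
Clue 6: the baseball player is in house 3.
Clue 6 places the person in the white house in house 2.
The only sport still possible for house 2 is tennis.
House 5's sport must be rugby (nothing else left).
House 3 color: only green fits.
So: house 1 = hockey/red/hamster, house 2 = tennis/white/parrot, house 3 = baseball/green/frog, house 4 = basketball/teal/lizard, house 5 = rugby/orange/bird.

red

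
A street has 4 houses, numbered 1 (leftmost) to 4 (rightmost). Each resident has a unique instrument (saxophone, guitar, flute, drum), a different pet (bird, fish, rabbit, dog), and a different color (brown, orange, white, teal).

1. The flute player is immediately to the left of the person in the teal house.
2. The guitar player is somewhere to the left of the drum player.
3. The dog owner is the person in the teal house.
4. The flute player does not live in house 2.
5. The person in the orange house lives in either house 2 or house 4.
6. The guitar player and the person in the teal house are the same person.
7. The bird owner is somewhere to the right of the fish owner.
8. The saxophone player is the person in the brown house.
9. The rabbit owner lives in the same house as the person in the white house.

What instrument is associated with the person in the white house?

flute

From clue 1, the flute player must be in house 1.
The person in the teal house is in house 2 (clue 1).
The dog owner is in house 2 (clue 3).
By clue 6, the guitar player is in house 2.
So house 1 gets white for color.
That leaves brown as the color for house 3.
The only color still possible for house 4 is orange.
From clue 8, the saxophone player must be in house 3.
The rabbit owner is in house 1 (clue 9).
That leaves drum as the instrument for house 4.
That leaves bird as the pet for house 4.
House 3 pet: only fish fits.
So: house 1 = flute/rabbit/white, house 2 = guitar/dog/teal, house 3 = saxophone/fish/brown, house 4 = drum/bird/orange.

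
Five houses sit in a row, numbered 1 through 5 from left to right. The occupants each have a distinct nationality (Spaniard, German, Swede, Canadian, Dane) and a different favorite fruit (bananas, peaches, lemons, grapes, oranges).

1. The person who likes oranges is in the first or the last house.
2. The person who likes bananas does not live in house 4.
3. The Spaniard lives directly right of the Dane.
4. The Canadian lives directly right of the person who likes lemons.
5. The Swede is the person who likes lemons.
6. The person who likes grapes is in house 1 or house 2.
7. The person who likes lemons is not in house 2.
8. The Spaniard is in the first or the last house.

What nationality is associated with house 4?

Dane

Clue 8: the Spaniard is in house 5.
From clue 3, the Dane must be in house 4.
That leaves peaches as the favorite fruit for house 4.
Clue 4: the person who likes lemons is in house 1.
By clue 5, the Swede is in house 1.
That leaves Canadian as the nationality for house 2.
House 3 nationality: only German fits.
House 2 favorite fruit: only grapes fits.
House 3 favorite fruit: only bananas fits.
So house 5 gets oranges for favorite fruit.
So: house 1 = Swede/lemons, house 2 = Canadian/grapes, house 3 = German/bananas, house 4 = Dane/peaches, house 5 = Spaniard/oranges.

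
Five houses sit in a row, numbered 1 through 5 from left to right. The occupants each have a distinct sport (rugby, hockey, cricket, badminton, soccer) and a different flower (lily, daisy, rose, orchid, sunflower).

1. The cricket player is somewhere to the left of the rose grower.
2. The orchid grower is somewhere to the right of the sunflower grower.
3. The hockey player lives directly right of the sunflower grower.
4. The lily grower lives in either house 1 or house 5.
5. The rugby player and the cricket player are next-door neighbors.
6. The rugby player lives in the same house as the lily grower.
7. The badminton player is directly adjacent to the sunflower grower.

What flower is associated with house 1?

The cricket player is narrowed to house 2 or 4; consider each.
Placing it in house 4 leads to a contradiction, so it's in house 2.
From clue 5, the rugby player must be in house 1.
Clue 6: the lily grower is in house 1.
The badminton player is narrowed to house 3 or 4 or 5; consider each.
Placing it in house 4 and house 5 leads to a contradiction, so it's in house 3.
Clue 3 places the hockey player in house 5.
Clue 3 places the sunflower grower in house 4.
So house 4 gets soccer for sport.
That leaves daisy as the flower for house 2.
Clue 2 places the orchid grower in house 5.
The only flower still possible for house 3 is rose.
So: house 1 = rugby/lily, house 2 = cricket/daisy, house 3 = badminton/rose, house 4 = soccer/sunflower, house 5 = hockey/orchid.

lily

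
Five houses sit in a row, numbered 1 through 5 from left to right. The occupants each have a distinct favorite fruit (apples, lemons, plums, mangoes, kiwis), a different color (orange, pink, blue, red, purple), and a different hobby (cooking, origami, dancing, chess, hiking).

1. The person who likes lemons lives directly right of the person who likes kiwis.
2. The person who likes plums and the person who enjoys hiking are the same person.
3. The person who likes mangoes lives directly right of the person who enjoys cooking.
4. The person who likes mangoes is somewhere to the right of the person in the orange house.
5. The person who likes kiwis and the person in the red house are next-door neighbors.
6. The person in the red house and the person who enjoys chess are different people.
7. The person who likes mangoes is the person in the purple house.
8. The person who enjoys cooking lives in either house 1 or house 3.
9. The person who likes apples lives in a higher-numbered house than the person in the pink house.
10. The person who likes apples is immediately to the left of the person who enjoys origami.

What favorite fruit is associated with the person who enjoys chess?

The person who likes mangoes is narrowed to house 2 or 4; consider each.
Placing it in house 2 leads to a contradiction, so it's in house 4.
From clue 3, the person who enjoys cooking must be in house 3.
Clue 7 places the person in the purple house in house 4.
From clue 10, the person who likes apples must be in house 3.
The person who enjoys origami is in house 4 (clue 10).
House 1's favorite fruit must be kiwis (nothing else left).
The only favorite fruit still possible for house 2 is lemons.
The only favorite fruit still possible for house 5 is plums.
House 5's color must be blue (nothing else left).
Clue 2: the person who enjoys hiking is in house 5.
Clue 5: the person in the red house is in house 2.
So house 3 gets orange for color.
The only hobby still possible for house 2 is dancing.
The only color still possible for house 1 is pink.
So house 1 gets chess for hobby.
So: house 1 = kiwis/pink/chess, house 2 = lemons/red/dancing, house 3 = apples/orange/cooking, house 4 = mangoes/purple/origami, house 5 = plums/blue/hiking.

kiwis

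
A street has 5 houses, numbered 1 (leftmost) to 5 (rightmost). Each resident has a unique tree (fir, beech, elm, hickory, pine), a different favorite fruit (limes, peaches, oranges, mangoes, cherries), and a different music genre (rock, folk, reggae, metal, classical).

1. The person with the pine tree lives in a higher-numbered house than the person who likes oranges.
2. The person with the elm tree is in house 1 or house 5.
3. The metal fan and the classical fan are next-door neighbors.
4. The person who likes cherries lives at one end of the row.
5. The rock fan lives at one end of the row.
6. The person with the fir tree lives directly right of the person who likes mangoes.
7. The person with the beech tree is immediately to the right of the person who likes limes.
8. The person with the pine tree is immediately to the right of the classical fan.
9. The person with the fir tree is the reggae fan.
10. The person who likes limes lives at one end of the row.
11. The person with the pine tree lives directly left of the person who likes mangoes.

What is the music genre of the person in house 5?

reggae

Clue 10: the person who likes limes is in house 1.
House 5's favorite fruit must be cherries (nothing else left).
Clue 1 places the person with the pine tree in house 3.
Clue 1: the person who likes oranges is in house 2.
Clue 7: the person with the beech tree is in house 2.
The classical fan is in house 2 (clue 8).
Clue 11: the person who likes mangoes is in house 4.
House 3's favorite fruit must be peaches (nothing else left).
The person with the fir tree is in house 5 (clue 6).
From clue 9, the reggae fan must be in house 5.
House 1 tree: only elm fits.
House 4's tree must be hickory (nothing else left).
House 4's music genre must be folk (nothing else left).
That leaves rock as the music genre for house 1.
The only music genre still possible for house 3 is metal.
So: house 1 = elm/limes/rock, house 2 = beech/oranges/classical, house 3 = pine/peaches/metal, house 4 = hickory/mangoes/folk, house 5 = fir/cherries/reggae.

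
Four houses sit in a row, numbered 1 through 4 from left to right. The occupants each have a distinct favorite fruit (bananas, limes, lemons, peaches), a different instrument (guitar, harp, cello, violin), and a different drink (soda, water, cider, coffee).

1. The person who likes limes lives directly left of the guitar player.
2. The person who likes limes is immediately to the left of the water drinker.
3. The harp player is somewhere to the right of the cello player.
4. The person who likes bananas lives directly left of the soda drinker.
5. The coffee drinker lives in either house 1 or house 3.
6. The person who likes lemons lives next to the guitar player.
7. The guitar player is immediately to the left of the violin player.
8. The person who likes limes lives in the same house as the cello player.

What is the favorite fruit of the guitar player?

bananas

House 1 instrument: only cello fits.
By clue 8, the person who likes limes is in house 1.
The guitar player is in house 2 (clue 1).
Clue 2: the water drinker is in house 2.
By clue 6, the person who likes lemons is in house 3.
From clue 7, the violin player must be in house 3.
That leaves peaches as the favorite fruit for house 4.
That leaves harp as the instrument for house 4.
The soda drinker is in house 3 (clue 4).
That leaves bananas as the favorite fruit for house 2.
So house 1 gets coffee for drink.
So house 4 gets cider for drink.
So: house 1 = limes/cello/coffee, house 2 = bananas/guitar/water, house 3 = lemons/violin/soda, house 4 = peaches/harp/cider.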